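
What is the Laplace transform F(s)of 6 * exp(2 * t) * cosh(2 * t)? 6 * (s - 2)/(s * (s - 4))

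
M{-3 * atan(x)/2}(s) 3 * pi * sec(pi * s/2)/(4 * s)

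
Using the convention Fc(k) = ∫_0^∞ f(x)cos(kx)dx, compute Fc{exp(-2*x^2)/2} sqrt(2)*sqrt(pi)*exp(-k^2/8)/8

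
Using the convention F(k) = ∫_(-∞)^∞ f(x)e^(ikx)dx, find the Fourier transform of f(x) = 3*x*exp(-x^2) 3*I*sqrt(pi)*k*exp(-k^2/4)/2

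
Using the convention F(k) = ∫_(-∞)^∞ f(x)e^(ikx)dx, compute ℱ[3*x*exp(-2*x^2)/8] 3*sqrt(2)*I*sqrt(pi)*k*exp(-k^2/8)/64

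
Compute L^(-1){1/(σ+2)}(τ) exp(-2 * τ)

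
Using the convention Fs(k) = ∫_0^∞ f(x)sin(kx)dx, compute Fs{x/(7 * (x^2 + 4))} pi * exp(-2 * k)/14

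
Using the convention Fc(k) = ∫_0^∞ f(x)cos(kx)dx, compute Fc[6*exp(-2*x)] 12/(k^2 + 4)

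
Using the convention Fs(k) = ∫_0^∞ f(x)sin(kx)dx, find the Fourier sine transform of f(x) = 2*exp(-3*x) 2*k/(k^2 + 9)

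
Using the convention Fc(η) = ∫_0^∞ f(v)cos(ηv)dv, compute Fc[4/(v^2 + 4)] pi*exp(-2*η)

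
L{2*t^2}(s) 4/s^3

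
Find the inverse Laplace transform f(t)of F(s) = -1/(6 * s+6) -exp(-t)/6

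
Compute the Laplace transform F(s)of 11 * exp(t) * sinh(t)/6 11/(6 * s * (s - 2))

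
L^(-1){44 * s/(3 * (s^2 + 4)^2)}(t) 11 * t * sin(2 * t)/3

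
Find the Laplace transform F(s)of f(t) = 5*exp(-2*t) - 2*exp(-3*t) 5/(s + 2) - 2/(s + 3)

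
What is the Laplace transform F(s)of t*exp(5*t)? (s - 5)^(-2)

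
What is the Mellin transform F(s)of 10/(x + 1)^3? 5 * pi * (s - 2) * (s - 1)/sin(pi * s)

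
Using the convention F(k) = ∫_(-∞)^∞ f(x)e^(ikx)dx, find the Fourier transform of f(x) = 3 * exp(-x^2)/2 3 * sqrt(pi) * exp(-k^2/4)/2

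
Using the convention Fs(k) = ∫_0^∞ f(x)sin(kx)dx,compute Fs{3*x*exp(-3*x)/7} 18*k/(7*(k^2 + 9)^2)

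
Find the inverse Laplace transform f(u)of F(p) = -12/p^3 -6*u^2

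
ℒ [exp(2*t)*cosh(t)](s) (s - 2)/((s - 2)^2-1)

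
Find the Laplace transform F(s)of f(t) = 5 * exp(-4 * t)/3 5/(3 * (s + 4))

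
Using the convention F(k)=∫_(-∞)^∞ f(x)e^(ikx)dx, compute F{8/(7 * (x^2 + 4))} 4 * pi * exp(-2 * Abs(k))/7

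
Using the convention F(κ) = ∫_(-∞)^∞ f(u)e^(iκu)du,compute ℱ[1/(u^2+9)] pi * exp(-3 * Abs(κ))/3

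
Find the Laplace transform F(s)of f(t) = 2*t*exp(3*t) 2/(s - 3)^2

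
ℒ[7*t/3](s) 7/(3*s^2)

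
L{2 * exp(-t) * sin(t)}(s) 2/((s + 1)^2 + 1)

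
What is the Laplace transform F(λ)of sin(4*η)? 4/(λ^2 + 16)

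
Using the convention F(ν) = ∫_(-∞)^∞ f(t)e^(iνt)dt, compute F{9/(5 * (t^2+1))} 9 * pi * exp(-Abs(ν))/5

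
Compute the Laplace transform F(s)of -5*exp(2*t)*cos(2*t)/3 5*(2 - s)/(3*((s - 2)^2 + 4))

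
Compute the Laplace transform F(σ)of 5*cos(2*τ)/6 5*σ/(6*(σ^2 + 4))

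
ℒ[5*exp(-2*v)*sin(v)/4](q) 5/(4*((q + 2)^2 + 1))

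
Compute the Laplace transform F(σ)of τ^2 2/σ^3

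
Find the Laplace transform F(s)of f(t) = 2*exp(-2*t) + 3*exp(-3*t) 2/(s + 2) + 3/(s + 3)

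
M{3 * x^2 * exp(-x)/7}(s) 3 * gamma(s + 2)/7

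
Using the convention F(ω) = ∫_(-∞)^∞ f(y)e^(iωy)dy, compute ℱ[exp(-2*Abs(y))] 4/(ω^2+4)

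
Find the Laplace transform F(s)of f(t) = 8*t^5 960/s^6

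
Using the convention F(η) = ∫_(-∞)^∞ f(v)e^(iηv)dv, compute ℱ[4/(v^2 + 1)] 4*pi*exp(-Abs(η))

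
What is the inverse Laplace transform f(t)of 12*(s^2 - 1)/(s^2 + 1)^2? 12*t*cos(t)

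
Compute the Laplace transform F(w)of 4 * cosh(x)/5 4 * w/(5 * (w^2 - 1))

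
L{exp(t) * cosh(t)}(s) (s - 1)/(s * (s - 2))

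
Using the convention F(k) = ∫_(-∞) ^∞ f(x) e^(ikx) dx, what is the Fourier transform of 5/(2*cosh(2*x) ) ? 5*pi/(4*cosh(pi*k/4) ) 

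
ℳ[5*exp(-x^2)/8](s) 5*gamma(s/2)/16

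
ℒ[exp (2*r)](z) 1/ (z - 2)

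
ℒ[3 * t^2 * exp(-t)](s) 6/(s + 1)^3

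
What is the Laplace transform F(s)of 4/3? 4/(3*s)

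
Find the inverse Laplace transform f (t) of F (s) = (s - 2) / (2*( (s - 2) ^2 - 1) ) exp (2*t)*cosh (t) /2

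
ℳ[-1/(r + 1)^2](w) pi * (w - 1)/sin(pi * w)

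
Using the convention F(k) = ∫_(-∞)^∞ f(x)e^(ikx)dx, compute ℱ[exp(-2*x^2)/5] sqrt(2)*sqrt(pi)*exp(-k^2/8)/10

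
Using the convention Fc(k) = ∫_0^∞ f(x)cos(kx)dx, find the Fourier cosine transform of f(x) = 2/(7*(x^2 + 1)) pi*exp(-k)/7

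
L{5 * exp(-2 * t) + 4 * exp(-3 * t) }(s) 5/(s + 2) + 4/(s + 3) 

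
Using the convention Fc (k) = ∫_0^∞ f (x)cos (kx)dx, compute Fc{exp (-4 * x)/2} 2/ (k^2 + 16)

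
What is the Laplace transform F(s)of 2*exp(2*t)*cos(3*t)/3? 2*(s - 2)/(3*((s - 2)^2 + 9))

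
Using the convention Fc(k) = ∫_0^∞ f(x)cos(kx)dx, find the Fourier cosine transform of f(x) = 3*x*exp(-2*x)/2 3*(4 - k^2)/(2*(k^2 + 4)^2)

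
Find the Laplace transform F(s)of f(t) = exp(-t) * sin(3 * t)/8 3/(8 * ((s + 1)^2 + 9))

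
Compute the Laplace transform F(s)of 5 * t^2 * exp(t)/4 5/(2 * (s - 1)^3)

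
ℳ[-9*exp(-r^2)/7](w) -9*gamma(w/2)/14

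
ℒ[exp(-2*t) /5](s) 1/(5*(s + 2) ) 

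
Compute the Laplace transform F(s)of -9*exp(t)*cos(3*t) 9*(1 - s)/((s - 1)^2 + 9)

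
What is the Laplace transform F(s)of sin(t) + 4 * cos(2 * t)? 1/(s^2 + 1) + 4 * s/(s^2 + 4)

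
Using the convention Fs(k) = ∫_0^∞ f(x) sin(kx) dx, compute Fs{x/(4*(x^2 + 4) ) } pi*exp(-2*k) /8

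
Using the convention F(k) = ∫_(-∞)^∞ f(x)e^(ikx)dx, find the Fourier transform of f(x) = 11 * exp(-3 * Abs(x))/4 33/(2 * (k^2 + 9))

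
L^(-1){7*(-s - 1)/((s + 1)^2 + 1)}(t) -7*exp(-t)*cos(t)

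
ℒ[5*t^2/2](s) 5/s^3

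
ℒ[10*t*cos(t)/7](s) 10*(s^2 - 1)/(7*(s^2+1)^2)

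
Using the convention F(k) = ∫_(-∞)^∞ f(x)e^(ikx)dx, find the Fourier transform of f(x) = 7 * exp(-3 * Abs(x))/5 42/(5 * (k^2+9))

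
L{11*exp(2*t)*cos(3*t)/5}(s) 11*(s - 2)/(5*((s - 2)^2 + 9))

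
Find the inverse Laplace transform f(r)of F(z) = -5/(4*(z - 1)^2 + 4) -5*exp(r)*sin(r)/4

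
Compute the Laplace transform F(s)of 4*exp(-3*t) 4/(s + 3)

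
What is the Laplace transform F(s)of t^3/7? 6/(7*s^4)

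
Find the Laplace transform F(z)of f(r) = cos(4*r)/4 z/(4*(z^2 + 16))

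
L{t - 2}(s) s^(-2)-2/s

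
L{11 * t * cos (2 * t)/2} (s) 11 * (s^2 - 4)/ (2 * (s^2 + 4)^2)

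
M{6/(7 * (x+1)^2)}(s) -6 * pi * (s - 1)/(7 * sin(pi * s))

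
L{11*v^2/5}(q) 22/(5*q^3)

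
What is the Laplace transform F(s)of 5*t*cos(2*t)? 5*(s^2 - 4)/(s^2 + 4)^2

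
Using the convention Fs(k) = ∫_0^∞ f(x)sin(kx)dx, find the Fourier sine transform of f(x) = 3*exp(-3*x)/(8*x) 3*atan(k/3)/8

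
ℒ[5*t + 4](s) 4/s + 5/s^2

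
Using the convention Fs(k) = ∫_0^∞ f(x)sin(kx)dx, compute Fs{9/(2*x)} 9*pi/4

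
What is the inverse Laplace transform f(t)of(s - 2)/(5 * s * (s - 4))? exp(2 * t) * cosh(2 * t)/5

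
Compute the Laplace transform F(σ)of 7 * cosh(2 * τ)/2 7 * σ/(2 * (σ^2 - 4))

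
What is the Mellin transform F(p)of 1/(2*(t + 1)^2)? (-pi*p + pi)/(2*sin(pi*p))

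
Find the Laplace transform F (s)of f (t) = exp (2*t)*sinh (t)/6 1/ (6*( (s - 2)^2 - 1))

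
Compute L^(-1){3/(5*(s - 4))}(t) 3*exp(4*t)/5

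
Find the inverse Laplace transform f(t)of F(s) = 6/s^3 3*t^2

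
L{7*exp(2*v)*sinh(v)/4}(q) 7/(4*((q - 2)^2-1))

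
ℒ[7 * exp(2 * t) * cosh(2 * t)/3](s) 7 * (s - 2)/(3 * s * (s - 4))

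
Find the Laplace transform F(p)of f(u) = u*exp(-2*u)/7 1/(7*(p + 2)^2)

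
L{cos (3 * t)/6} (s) s/ (6 * (s^2+9))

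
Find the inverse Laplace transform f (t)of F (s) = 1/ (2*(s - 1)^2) t*exp (t)/2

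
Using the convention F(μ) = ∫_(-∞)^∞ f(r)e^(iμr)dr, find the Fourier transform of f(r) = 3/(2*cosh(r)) 3*pi/(2*cosh(pi*μ/2))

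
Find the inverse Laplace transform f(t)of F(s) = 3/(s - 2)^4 t^3*exp(2*t)/2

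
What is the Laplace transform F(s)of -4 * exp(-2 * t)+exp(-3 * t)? 1/(s+3) - 4/(s+2)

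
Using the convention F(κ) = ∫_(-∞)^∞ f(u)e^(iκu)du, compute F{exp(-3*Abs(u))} 6/(κ^2 + 9)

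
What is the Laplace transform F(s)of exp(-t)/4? 1/(4*(s + 1))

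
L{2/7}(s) 2/(7*s)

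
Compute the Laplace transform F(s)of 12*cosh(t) 12*s/(s^2 - 1)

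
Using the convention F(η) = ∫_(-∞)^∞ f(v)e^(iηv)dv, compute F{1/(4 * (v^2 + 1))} pi * exp(-Abs(η))/4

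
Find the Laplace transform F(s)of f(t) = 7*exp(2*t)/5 7/(5*(s - 2))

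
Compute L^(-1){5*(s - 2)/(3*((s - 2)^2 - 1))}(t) 5*exp(2*t)*cosh(t)/3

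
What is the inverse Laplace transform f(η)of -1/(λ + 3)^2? -η*exp(-3*η)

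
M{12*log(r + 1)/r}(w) -12*pi*csc(pi*w)/(w - 1)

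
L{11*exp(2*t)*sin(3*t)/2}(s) 33/(2*((s - 2)^2 + 9))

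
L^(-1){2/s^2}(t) 2*t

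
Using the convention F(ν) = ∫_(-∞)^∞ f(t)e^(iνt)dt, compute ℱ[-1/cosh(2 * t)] -pi/(2 * cosh(pi * ν/4))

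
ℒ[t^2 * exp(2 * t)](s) 2/(s - 2) ^3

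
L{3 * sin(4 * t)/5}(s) 12/(5 * (s^2 + 16))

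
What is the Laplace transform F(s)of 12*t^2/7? 24/(7*s^3)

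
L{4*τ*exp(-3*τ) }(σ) 4/(σ + 3) ^2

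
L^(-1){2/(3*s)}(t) 2/3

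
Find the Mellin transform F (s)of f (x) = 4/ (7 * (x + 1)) 4 * pi * csc (pi * s)/7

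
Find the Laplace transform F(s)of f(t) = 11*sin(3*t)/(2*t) 11*atan(3/s)/2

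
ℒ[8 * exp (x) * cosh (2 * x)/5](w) 8 * (w - 1)/ (5 * ( (w - 1)^2 - 4))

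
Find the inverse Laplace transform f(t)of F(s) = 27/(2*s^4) 9*t^3/4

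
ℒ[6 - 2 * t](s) 6/s - 2/s^2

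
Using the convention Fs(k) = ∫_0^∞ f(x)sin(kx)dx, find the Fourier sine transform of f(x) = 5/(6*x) 5*pi/12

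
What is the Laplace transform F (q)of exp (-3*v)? 1/ (q + 3)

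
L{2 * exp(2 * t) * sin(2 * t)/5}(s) 4/(5 * ((s - 2)^2+4))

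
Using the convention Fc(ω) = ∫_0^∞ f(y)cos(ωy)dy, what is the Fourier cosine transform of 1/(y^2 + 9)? pi*exp(-3*ω)/6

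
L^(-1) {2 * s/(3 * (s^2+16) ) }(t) 2 * cos(4 * t) /3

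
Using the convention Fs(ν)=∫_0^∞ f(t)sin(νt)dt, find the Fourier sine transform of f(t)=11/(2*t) 11*pi/4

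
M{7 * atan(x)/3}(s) -7 * pi * sec(pi * s/2)/(6 * s)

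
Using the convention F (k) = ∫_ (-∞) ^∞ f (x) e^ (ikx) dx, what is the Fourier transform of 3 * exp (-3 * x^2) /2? sqrt (3) * sqrt (pi) * exp (-k^2/12) /2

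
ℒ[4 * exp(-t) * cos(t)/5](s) 4 * (s + 1)/(5 * ((s + 1)^2 + 1))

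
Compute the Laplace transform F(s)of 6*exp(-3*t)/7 6/(7*(s + 3))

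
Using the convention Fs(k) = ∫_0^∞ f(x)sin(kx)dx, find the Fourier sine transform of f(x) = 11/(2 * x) 11 * pi/4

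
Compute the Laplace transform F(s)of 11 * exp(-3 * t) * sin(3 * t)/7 33/(7 * ((s + 3)^2 + 9))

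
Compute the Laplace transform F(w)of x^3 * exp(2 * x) 6/(w - 2)^4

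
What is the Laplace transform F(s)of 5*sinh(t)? 5/(s^2 - 1)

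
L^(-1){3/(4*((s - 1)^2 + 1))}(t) 3*exp(t)*sin(t)/4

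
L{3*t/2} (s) 3/ (2*s^2) 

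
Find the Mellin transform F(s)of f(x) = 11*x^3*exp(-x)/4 11*gamma(s + 3)/4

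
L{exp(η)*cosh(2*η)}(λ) (λ - 1)/((λ - 1)^2 - 4)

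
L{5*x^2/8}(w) 5/(4*w^3)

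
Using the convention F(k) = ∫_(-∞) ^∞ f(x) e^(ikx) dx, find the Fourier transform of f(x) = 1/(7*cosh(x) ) pi/(7*cosh(pi*k/2) ) 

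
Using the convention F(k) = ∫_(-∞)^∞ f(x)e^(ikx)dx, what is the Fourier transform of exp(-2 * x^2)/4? sqrt(2) * sqrt(pi) * exp(-k^2/8)/8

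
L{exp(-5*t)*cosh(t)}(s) (s + 5)/((s + 5)^2 - 1)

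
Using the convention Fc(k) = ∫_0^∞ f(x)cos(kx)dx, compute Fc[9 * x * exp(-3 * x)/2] 9 * (9 - k^2)/(2 * (k^2 + 9)^2)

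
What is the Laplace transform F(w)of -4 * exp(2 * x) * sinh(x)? -4/((w - 2)^2 - 1)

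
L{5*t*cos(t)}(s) 5*(s^2 - 1)/(s^2 + 1)^2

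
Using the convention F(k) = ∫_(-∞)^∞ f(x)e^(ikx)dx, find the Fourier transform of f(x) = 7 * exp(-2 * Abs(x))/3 28/(3 * (k^2 + 4))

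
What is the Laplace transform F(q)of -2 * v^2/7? -4/(7 * q^3)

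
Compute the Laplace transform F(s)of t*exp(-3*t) (s + 3)^(-2)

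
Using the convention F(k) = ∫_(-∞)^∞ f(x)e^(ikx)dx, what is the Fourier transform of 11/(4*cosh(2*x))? 11*pi/(8*cosh(pi*k/4))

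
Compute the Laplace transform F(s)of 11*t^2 22/s^3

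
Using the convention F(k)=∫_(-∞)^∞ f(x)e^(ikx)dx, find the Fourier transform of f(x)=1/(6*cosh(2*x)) pi/(12*cosh(pi*k/4))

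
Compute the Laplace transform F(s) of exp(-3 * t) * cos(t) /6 (s + 3) /(6 * ((s + 3) ^2 + 1) ) 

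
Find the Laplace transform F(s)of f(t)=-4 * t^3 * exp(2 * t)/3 -8/(s - 2)^4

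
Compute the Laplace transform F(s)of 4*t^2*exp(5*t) 8/(s - 5)^3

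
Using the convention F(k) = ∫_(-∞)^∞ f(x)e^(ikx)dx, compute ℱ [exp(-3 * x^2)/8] sqrt(3) * sqrt(pi) * exp(-k^2/12)/24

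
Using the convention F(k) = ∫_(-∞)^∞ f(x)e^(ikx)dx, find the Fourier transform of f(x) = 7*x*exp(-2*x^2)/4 7*sqrt(2)*I*sqrt(pi)*k*exp(-k^2/8)/32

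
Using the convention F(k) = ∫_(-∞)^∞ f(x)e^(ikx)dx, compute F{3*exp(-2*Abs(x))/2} 6/(k^2 + 4)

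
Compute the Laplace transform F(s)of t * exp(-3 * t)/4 1/(4 * (s + 3)^2)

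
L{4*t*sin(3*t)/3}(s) 8*s/(s^2 + 9)^2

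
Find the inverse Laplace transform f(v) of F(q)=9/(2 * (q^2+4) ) 9 * sin(2 * v) /4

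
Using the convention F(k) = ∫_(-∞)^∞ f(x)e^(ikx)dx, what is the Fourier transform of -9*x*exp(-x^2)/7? -9*I*sqrt(pi)*k*exp(-k^2/4)/14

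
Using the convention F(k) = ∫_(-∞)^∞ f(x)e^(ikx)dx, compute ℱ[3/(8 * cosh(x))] 3 * pi/(8 * cosh(pi * k/2))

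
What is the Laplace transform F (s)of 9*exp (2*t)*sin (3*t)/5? 27/ (5*( (s - 2)^2+9))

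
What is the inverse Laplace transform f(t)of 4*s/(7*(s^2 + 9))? 4*cos(3*t)/7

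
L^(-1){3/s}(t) 3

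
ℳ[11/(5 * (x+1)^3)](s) 11 * pi * (s - 2) * (s - 1)/(10 * sin(pi * s))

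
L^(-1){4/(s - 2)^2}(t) 4*t*exp(2*t)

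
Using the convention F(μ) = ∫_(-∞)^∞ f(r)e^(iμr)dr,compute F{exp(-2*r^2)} sqrt(2)*sqrt(pi)*exp(-μ^2/8)/2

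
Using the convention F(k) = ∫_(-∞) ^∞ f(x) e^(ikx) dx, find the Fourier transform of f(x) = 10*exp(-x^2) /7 10*sqrt(pi)*exp(-k^2/4) /7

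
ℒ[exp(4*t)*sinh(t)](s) 1/((s - 4)^2-1)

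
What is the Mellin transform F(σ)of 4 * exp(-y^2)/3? 2 * gamma(σ/2)/3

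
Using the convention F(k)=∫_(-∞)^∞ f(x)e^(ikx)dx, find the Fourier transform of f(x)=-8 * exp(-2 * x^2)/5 -4 * sqrt(2) * sqrt(pi) * exp(-k^2/8)/5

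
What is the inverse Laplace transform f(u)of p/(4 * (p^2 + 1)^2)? u * sin(u)/8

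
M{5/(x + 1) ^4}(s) 5*gamma(s)*gamma(4 - s) /6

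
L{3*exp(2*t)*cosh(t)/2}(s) 3*(s - 2)/(2*((s - 2)^2 - 1))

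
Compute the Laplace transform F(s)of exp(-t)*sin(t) 1/((s+1)^2+1)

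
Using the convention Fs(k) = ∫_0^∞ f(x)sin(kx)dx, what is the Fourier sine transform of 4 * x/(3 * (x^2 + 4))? 2 * pi * exp(-2 * k)/3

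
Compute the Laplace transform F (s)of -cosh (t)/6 -s/ (6*s^2 - 6)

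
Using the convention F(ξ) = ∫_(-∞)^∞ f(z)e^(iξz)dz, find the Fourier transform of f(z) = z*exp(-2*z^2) sqrt(2)*I*sqrt(pi)*ξ*exp(-ξ^2/8)/8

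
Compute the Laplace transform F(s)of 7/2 7/(2 * s)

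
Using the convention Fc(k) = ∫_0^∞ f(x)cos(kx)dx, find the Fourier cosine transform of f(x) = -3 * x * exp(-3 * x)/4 3 * (k^2 - 9)/(4 * (k^2 + 9)^2)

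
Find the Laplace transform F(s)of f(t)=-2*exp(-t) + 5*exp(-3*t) 5/(s + 3) - 2/(s + 1)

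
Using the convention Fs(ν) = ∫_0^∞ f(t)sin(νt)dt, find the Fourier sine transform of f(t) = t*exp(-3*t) 6*ν/(ν^2 + 9)^2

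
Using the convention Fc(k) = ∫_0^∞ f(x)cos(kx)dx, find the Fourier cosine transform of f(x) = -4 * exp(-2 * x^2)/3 -sqrt(2) * sqrt(pi) * exp(-k^2/8)/3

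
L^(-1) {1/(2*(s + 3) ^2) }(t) t*exp(-3*t) /2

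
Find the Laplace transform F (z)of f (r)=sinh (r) 1/ (z^2 - 1)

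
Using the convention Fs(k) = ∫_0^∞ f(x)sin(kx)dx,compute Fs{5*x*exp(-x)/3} 10*k/(3*(k^2 + 1)^2)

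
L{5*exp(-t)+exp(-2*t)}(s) 5/(s+1)+1/(s+2)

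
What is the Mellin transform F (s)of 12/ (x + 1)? 12*pi*csc (pi*s)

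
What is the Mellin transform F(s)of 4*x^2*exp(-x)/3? 4*gamma(s + 2)/3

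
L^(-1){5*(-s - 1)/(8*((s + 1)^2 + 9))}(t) -5*exp(-t)*cos(3*t)/8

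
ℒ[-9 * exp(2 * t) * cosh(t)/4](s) 9 * (2 - s)/(4 * ((s - 2)^2 - 1))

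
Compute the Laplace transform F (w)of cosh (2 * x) w/ (w^2 - 4)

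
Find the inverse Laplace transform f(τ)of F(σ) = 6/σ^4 τ^3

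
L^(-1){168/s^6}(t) 7*t^5/5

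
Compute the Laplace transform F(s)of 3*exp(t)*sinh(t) 3/(s*(s - 2))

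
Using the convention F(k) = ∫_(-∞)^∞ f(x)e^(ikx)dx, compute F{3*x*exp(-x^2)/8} 3*I*sqrt(pi)*k*exp(-k^2/4)/16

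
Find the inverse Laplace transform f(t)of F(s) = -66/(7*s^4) -11*t^3/7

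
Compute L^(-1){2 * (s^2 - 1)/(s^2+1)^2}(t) 2 * t * cos(t)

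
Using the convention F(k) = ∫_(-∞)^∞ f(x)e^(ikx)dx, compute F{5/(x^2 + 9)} 5*pi*exp(-3*Abs(k))/3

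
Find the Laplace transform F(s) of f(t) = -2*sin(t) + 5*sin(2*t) 10/(s^2 + 4) - 2/(s^2 + 1) 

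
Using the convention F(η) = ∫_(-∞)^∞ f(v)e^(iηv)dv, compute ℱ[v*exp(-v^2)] I*sqrt(pi)*η*exp(-η^2/4)/2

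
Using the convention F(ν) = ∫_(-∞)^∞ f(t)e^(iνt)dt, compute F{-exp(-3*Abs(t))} -6/(ν^2+9)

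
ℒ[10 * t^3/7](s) 60/(7 * s^4)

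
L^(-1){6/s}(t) 6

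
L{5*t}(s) 5/s^2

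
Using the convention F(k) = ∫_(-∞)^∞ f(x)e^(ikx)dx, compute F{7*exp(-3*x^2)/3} 7*sqrt(3)*sqrt(pi)*exp(-k^2/12)/9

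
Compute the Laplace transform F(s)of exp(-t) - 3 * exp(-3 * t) 1/(s + 1) - 3/(s + 3)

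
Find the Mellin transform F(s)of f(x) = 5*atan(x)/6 -5*pi*sec(pi*s/2)/(12*s)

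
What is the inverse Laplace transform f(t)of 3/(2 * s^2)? 3 * t/2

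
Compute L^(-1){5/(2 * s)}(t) 5/2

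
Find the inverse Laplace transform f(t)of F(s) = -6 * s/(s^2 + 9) -6 * cos(3 * t)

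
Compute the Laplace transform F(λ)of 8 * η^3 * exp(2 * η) 48/(λ - 2)^4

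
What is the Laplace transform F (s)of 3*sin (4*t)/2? 6/ (s^2 + 16)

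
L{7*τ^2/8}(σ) 7/(4*σ^3)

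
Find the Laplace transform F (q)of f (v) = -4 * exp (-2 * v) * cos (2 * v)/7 4 * (-q - 2)/ (7 * ( (q + 2)^2 + 4))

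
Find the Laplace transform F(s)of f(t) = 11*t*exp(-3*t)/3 11/(3*(s + 3)^2)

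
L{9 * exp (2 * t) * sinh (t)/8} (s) 9/ (8 * ( (s - 2)^2 - 1))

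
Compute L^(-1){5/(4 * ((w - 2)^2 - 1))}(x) 5 * exp(2 * x) * sinh(x)/4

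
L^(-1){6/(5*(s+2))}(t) 6*exp(-2*t)/5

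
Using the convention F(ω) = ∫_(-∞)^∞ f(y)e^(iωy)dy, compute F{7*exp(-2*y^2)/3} 7*sqrt(2)*sqrt(pi)*exp(-ω^2/8)/6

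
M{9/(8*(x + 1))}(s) 9*pi*csc(pi*s)/8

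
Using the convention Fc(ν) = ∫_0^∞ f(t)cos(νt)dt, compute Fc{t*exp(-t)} (1 - ν^2)/(ν^2 + 1)^2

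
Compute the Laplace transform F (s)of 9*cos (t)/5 9*s/ (5*(s^2 + 1))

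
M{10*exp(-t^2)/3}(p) 5*gamma(p/2)/3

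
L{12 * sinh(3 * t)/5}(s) 36/(5 * (s^2 - 9))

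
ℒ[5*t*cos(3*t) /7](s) 5*(s^2-9) /(7*(s^2+9) ^2) 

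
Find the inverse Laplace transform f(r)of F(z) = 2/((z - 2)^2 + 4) exp(2 * r) * sin(2 * r)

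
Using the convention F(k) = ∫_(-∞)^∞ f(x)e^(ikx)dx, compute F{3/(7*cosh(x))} 3*pi/(7*cosh(pi*k/2))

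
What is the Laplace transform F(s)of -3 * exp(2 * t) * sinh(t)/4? -3/(4 * (s - 2)^2 - 4)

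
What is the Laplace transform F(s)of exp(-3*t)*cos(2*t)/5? (s + 3)/(5*((s + 3)^2 + 4))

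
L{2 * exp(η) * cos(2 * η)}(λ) 2 * (λ - 1)/((λ - 1)^2 + 4)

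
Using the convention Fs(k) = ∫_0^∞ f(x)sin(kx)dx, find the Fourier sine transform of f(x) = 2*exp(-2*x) 2*k/(k^2 + 4)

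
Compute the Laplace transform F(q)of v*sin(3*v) 6*q/(q^2 + 9)^2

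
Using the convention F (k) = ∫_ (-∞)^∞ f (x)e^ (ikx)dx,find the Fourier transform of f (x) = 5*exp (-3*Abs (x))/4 15/ (2*(k^2 + 9))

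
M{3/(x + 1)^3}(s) 3*pi*(s - 2)*(s - 1)/(2*sin(pi*s))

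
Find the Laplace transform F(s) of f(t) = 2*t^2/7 4/(7*s^3) 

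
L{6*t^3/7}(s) 36/(7*s^4)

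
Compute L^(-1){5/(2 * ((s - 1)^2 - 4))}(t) 5 * exp(t) * sinh(2 * t)/4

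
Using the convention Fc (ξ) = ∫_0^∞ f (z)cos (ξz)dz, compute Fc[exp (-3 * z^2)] sqrt (3) * sqrt (pi) * exp (-ξ^2/12)/6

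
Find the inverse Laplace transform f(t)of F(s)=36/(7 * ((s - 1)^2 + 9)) 12 * exp(t) * sin(3 * t)/7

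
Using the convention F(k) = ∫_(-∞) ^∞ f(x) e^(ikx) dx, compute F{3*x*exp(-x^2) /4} 3*I*sqrt(pi)*k*exp(-k^2/4) /8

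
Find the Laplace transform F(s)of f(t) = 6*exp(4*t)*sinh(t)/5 6/(5*((s - 4)^2 - 1))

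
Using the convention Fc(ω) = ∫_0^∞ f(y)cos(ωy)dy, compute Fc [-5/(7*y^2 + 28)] -5*pi*exp(-2*ω)/28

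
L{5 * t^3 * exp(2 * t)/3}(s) 10/(s - 2)^4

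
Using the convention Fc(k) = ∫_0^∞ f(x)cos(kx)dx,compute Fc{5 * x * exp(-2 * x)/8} 5 * (4 - k^2)/(8 * (k^2 + 4)^2)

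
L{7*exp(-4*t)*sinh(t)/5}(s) 7/(5*((s + 4)^2 - 1))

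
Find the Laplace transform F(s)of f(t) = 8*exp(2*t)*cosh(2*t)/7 8*(s - 2)/(7*s*(s - 4))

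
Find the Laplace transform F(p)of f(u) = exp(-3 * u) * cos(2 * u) (p + 3)/((p + 3)^2 + 4)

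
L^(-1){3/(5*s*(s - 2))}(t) 3*exp(t)*sinh(t)/5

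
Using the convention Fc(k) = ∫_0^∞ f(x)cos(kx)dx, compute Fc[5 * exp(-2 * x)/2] 5/(k^2+4)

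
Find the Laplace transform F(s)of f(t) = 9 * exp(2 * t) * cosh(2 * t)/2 9 * (s - 2)/(2 * s * (s - 4))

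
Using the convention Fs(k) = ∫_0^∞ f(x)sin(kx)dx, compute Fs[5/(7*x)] 5*pi/14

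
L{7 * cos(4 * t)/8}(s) 7 * s/(8 * (s^2 + 16))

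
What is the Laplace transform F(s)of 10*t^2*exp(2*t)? 20/(s - 2)^3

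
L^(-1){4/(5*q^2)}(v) 4*v/5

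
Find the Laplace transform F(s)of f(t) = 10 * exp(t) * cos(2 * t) 10 * (s - 1)/((s - 1)^2+4)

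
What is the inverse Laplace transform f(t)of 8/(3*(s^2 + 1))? 8*sin(t)/3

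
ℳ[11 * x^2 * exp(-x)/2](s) 11 * gamma(s + 2)/2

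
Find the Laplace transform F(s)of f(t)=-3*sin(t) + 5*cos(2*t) 5*s/(s^2 + 4) - 3/(s^2 + 1)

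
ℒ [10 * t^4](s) 240/s^5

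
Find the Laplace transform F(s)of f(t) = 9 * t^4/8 27/s^5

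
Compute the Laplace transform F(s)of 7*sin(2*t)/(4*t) 7*atan(2/s)/4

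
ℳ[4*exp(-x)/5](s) 4*gamma(s)/5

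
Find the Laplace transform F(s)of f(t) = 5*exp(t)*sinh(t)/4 5/(4*s*(s - 2))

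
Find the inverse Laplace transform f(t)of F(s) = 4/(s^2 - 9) 4 * sinh(3 * t)/3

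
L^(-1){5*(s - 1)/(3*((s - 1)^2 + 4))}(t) 5*exp(t)*cos(2*t)/3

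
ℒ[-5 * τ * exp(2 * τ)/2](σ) -5/(2 * (σ - 2)^2)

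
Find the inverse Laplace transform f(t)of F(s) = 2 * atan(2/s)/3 2 * sin(2 * t)/(3 * t)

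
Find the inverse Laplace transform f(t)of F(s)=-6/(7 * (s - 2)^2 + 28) -3 * exp(2 * t) * sin(2 * t)/7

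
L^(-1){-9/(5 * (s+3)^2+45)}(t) -3 * exp(-3 * t) * sin(3 * t)/5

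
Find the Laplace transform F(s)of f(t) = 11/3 11/(3 * s)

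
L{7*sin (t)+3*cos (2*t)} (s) 7/ (s^2+1)+3*s/ (s^2+4)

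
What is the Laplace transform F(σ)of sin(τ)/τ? atan(1/σ)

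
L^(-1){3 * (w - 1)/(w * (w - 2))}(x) 3 * exp(x) * cosh(x)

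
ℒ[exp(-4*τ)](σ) 1/(σ + 4)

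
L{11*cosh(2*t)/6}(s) 11*s/(6*(s^2 - 4))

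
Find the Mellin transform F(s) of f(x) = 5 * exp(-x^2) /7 5 * gamma(s/2) /14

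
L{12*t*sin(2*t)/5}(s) 48*s/(5*(s^2 + 4)^2)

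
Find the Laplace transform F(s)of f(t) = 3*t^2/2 3/s^3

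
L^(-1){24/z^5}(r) r^4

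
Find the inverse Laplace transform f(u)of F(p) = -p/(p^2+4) -cos(2 * u)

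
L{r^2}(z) 2/z^3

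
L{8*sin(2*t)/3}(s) 16/(3*(s^2 + 4))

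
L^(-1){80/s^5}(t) 10*t^4/3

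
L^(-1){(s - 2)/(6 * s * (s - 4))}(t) exp(2 * t) * cosh(2 * t)/6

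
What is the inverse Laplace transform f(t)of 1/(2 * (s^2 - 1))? sinh(t)/2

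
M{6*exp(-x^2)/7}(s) 3*gamma(s/2)/7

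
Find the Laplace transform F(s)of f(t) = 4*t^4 96/s^5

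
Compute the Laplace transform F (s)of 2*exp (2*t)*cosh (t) 2*(s - 2)/ ( (s - 2)^2-1)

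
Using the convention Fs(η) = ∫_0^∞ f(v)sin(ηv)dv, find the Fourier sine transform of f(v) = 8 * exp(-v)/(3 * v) 8 * atan(η)/3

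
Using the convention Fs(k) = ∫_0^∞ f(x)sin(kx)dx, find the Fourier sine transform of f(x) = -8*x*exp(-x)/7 -16*k/(7*(k^2 + 1)^2)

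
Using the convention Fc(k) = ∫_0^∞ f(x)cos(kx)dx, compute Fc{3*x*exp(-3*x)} 3*(9 - k^2)/(k^2 + 9)^2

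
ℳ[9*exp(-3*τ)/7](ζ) 3^(2 - ζ)*gamma(ζ)/7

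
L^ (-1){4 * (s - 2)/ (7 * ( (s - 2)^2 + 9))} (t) 4 * exp (2 * t) * cos (3 * t)/7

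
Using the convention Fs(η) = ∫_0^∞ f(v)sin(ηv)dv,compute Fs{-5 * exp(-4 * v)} -5 * η/(η^2+16)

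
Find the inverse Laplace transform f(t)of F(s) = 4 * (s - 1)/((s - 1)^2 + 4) 4 * exp(t) * cos(2 * t)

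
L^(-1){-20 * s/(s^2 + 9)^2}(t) -10 * t * sin(3 * t)/3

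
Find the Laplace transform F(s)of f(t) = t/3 1/(3*s^2)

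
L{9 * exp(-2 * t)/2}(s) 9/(2 * (s+2))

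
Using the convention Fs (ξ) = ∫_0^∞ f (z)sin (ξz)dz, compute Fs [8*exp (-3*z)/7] 8*ξ/ (7*(ξ^2+9))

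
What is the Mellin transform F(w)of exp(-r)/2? gamma(w)/2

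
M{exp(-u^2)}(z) gamma(z/2)/2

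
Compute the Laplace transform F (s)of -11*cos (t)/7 -11*s/ (7*s^2 + 7)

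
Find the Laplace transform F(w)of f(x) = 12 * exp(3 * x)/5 12/(5 * (w - 3))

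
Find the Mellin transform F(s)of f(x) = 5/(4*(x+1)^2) -5*pi*(s - 1)/(4*sin(pi*s))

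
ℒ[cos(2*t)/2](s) s/(2*(s^2 + 4))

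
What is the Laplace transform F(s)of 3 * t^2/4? 3/(2 * s^3)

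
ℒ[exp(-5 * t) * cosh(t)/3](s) (s + 5)/(3 * ((s + 5)^2 - 1))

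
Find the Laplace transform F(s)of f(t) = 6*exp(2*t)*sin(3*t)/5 18/(5*((s - 2)^2+9))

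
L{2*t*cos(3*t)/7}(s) 2*(s^2 - 9)/(7*(s^2 + 9)^2)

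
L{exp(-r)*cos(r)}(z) (z + 1)/((z + 1)^2 + 1)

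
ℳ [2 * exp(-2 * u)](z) 2^(1 - z) * gamma(z)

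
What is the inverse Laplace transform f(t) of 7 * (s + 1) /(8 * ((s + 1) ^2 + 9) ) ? 7 * exp(-t) * cos(3 * t) /8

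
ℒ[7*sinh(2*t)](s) 14/(s^2 - 4)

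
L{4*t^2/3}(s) 8/(3*s^3)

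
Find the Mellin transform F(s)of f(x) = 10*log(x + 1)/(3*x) -10*pi*csc(pi*s)/(3*s - 3)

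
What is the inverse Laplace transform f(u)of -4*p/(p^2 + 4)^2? -u*sin(2*u)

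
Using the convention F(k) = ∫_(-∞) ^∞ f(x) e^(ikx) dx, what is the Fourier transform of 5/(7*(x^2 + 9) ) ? 5*pi*exp(-3*Abs(k) ) /21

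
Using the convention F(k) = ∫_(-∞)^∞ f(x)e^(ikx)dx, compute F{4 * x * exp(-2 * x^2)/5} sqrt(2) * I * sqrt(pi) * k * exp(-k^2/8)/10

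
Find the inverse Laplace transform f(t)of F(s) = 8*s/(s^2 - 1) 8*cosh(t)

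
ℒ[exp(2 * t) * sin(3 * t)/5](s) 3/(5 * ((s - 2)^2 + 9))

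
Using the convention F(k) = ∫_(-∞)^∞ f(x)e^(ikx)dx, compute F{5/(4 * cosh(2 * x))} 5 * pi/(8 * cosh(pi * k/4))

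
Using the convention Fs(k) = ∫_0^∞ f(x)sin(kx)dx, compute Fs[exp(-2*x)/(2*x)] atan(k/2)/2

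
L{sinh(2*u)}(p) 2/(p^2 - 4)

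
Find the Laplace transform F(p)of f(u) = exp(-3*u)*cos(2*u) (p + 3)/((p + 3)^2 + 4)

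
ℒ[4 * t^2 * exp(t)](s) 8/(s - 1)^3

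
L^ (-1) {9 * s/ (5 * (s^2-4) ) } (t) 9 * cosh (2 * t) /5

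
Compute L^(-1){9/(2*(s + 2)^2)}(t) 9*t*exp(-2*t)/2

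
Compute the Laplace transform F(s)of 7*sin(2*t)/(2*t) 7*atan(2/s)/2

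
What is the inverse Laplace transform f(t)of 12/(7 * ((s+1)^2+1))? 12 * exp(-t) * sin(t)/7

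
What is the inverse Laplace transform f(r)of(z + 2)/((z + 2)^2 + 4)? exp(-2 * r) * cos(2 * r)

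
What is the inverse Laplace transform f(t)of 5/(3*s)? 5/3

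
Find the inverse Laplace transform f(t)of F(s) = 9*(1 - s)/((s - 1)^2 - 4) -9*exp(t)*cosh(2*t)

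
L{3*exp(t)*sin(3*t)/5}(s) 9/(5*((s - 1)^2+9))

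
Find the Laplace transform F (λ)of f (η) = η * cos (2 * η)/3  (λ^2 - 4)/ (3 * (λ^2 + 4)^2)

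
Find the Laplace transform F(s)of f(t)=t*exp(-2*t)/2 1/(2*(s + 2)^2)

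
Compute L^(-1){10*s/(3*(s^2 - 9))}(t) 10*cosh(3*t)/3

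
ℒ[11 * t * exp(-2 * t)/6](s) 11/(6 * (s + 2)^2)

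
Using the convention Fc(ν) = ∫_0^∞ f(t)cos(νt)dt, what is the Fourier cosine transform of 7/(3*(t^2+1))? 7*pi*exp(-ν)/6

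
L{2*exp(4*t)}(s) 2/(s - 4)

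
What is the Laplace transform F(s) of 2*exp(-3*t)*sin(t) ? 2/((s+3) ^2+1) 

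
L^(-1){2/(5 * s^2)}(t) 2 * t/5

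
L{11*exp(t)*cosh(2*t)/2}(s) 11*(s - 1)/(2*((s - 1)^2 - 4))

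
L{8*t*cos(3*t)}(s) 8*(s^2 - 9)/(s^2 + 9)^2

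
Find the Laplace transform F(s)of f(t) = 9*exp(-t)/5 9/(5*(s + 1))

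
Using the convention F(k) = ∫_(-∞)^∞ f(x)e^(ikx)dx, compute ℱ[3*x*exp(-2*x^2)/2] 3*sqrt(2)*I*sqrt(pi)*k*exp(-k^2/8)/16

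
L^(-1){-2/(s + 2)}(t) -2*exp(-2*t)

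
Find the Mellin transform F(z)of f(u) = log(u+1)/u -pi * csc(pi * z)/(z - 1)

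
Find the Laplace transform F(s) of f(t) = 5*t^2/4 5/(2*s^3) 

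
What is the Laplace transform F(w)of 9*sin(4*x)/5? 36/(5*(w^2+16))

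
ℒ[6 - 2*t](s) 6/s - 2/s^2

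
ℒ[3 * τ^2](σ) 6/σ^3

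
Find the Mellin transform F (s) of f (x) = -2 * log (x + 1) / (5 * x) 2 * pi * csc (pi * s) / (5 * (s - 1) ) 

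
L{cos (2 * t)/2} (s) s/ (2 * (s^2 + 4))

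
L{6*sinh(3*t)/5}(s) 18/(5*(s^2 - 9))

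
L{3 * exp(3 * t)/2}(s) 3/(2 * (s - 3))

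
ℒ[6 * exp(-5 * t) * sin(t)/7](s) 6/(7 * ((s+5)^2+1))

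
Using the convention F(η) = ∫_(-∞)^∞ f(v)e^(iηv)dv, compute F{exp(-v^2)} sqrt(pi) * exp(-η^2/4)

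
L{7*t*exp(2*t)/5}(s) 7/(5*(s - 2)^2)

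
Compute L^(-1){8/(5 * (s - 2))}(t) 8 * exp(2 * t)/5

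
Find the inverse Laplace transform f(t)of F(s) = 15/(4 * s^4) 5 * t^3/8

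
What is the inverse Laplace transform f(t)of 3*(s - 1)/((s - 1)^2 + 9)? 3*exp(t)*cos(3*t)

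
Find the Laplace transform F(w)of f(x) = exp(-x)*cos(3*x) (w + 1)/((w + 1)^2 + 9)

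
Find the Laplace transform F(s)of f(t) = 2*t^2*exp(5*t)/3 4/(3*(s - 5)^3)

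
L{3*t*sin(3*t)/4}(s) 9*s/(2*(s^2 + 9)^2)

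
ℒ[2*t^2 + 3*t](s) 3/s^2 + 4/s^3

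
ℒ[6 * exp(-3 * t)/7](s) 6/(7 * (s + 3))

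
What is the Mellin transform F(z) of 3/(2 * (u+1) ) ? 3 * pi * csc(pi * z) /2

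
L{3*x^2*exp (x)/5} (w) 6/ (5*(w - 1)^3)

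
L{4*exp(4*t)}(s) 4/(s - 4)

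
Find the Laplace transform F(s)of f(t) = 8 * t 8/s^2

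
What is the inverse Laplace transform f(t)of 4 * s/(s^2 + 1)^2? 2 * t * sin(t)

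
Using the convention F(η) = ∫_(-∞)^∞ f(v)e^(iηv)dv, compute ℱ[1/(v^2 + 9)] pi * exp(-3 * Abs(η))/3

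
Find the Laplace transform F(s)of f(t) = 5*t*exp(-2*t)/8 5/(8*(s + 2)^2)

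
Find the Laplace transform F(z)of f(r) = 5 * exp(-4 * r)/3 5/(3 * (z + 4))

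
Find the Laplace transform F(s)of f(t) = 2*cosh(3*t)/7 2*s/(7*(s^2 - 9))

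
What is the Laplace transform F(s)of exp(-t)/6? 1/(6*(s + 1))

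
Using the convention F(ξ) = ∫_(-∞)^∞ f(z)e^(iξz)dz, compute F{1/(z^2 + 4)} pi*exp(-2*Abs(ξ))/2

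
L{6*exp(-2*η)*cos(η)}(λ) 6*(λ + 2)/((λ + 2)^2 + 1)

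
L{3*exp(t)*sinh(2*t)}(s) 6/((s - 1)^2-4)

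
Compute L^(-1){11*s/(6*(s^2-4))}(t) 11*cosh(2*t)/6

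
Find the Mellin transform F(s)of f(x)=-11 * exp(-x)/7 -11 * gamma(s)/7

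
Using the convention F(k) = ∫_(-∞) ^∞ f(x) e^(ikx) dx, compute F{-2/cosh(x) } -2*pi/cosh(pi*k/2) 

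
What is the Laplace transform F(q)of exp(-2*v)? 1/(q + 2)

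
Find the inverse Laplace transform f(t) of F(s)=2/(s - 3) 2 * exp(3 * t) 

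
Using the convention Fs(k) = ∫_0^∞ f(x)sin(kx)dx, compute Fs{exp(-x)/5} k/(5 * (k^2+1))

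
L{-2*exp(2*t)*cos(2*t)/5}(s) 2*(2 - s)/(5*((s - 2)^2 + 4))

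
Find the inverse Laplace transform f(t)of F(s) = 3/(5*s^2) 3*t/5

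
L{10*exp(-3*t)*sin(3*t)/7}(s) 30/(7*((s + 3)^2 + 9))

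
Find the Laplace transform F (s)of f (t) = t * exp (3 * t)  (s - 3)^ (-2)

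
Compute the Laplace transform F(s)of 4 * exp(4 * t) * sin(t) 4/((s - 4)^2 + 1)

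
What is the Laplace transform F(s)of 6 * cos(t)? 6 * s/(s^2 + 1)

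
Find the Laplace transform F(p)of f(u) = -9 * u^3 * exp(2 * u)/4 -27/(2 * (p - 2)^4)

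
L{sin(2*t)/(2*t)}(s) atan(2/s)/2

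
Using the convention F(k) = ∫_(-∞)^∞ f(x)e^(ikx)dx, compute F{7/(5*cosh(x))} 7*pi/(5*cosh(pi*k/2))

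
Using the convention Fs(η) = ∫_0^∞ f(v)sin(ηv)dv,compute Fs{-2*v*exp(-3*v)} -12*η/(η^2 + 9)^2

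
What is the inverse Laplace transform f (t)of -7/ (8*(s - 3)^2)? -7*t*exp (3*t)/8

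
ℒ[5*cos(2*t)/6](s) 5*s/(6*(s^2 + 4))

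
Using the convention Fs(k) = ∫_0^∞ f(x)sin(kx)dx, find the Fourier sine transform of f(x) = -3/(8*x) -3*pi/16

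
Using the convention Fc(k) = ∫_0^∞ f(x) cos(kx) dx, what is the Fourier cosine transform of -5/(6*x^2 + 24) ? -5*pi*exp(-2*k) /24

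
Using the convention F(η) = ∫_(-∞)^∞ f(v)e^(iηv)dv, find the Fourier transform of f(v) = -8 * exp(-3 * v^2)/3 -8 * sqrt(3) * sqrt(pi) * exp(-η^2/12)/9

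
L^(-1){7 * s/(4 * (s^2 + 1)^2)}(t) 7 * t * sin(t)/8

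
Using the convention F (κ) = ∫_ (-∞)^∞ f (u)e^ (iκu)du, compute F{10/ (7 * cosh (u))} 10 * pi/ (7 * cosh (pi * κ/2))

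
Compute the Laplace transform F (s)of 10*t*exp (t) 10/ (s - 1)^2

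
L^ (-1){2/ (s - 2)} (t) 2*exp (2*t)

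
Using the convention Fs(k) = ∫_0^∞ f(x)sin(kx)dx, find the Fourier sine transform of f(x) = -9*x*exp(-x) -18*k/(k^2 + 1)^2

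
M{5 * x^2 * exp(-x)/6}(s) 5 * gamma(s + 2)/6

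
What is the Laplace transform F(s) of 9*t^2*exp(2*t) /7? 18/(7*(s - 2) ^3) 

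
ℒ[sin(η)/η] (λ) atan(1/λ)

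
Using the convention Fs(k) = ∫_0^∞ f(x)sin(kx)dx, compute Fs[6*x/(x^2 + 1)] 3*pi*exp(-k)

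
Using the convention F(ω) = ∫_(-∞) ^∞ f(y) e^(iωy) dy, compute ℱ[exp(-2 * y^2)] sqrt(2) * sqrt(pi) * exp(-ω^2/8) /2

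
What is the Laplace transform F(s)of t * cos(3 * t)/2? (s^2 - 9)/(2 * (s^2 + 9)^2)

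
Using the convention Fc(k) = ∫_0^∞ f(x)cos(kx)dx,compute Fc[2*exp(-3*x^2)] sqrt(3)*sqrt(pi)*exp(-k^2/12)/3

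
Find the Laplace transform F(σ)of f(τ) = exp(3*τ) 1/(σ - 3)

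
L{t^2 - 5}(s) 2/s^3 - 5/s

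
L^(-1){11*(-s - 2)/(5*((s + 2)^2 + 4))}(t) -11*exp(-2*t)*cos(2*t)/5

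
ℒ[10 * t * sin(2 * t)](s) 40 * s/(s^2 + 4)^2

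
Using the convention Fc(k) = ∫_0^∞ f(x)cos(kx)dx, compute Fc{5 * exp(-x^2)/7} 5 * sqrt(pi) * exp(-k^2/4)/14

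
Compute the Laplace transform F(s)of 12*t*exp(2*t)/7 12/(7*(s - 2)^2)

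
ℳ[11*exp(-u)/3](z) 11*gamma(z)/3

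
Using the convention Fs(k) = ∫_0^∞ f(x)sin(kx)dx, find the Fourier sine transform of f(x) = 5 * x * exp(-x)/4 5 * k/(2 * (k^2 + 1)^2)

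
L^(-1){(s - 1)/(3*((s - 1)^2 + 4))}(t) exp(t)*cos(2*t)/3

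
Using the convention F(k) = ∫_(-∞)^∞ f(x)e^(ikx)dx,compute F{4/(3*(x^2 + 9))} 4*pi*exp(-3*Abs(k))/9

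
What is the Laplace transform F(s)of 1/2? 1/(2*s)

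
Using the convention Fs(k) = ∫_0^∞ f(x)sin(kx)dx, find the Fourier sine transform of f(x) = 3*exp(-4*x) 3*k/(k^2 + 16)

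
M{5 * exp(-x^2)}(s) 5 * gamma(s/2)/2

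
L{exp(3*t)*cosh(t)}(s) (s - 3)/((s - 3)^2 - 1)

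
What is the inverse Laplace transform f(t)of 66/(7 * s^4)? 11 * t^3/7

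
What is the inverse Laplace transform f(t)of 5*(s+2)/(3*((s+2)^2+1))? 5*exp(-2*t)*cos(t)/3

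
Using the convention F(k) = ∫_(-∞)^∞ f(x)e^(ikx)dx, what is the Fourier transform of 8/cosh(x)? 8*pi/cosh(pi*k/2)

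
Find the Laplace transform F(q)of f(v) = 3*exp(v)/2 3/(2*(q - 1))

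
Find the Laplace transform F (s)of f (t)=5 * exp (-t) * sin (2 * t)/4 5/ (2 * ( (s + 1)^2 + 4))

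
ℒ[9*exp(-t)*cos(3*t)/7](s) 9*(s + 1)/(7*((s + 1)^2 + 9))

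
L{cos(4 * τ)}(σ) σ/(σ^2 + 16)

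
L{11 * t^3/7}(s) 66/(7 * s^4) 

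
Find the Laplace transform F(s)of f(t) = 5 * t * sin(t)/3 10 * s/(3 * (s^2 + 1)^2)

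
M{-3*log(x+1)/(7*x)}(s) 3*pi*csc(pi*s)/(7*(s - 1))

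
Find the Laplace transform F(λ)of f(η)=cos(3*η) λ/(λ^2 + 9)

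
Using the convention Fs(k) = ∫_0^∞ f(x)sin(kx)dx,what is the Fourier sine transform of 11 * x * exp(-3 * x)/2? 33 * k/(k^2 + 9)^2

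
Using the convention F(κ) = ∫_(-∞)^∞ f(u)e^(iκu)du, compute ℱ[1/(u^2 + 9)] pi * exp(-3 * Abs(κ))/3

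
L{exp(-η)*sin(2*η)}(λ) 2/((λ + 1)^2 + 4)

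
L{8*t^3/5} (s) 48/ (5*s^4)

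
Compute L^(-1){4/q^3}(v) 2 * v^2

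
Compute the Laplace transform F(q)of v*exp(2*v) (q - 2)^(-2)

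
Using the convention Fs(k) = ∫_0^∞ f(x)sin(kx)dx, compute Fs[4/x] 2*pi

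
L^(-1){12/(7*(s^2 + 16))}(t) 3*sin(4*t)/7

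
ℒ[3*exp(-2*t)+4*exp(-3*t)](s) 4/(s+3)+3/(s+2)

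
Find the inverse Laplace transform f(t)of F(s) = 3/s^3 3*t^2/2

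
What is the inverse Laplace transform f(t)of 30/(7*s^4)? 5*t^3/7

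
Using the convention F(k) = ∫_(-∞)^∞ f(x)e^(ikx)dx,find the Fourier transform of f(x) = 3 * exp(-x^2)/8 3 * sqrt(pi) * exp(-k^2/4)/8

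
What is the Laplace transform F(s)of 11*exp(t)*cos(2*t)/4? 11*(s - 1)/(4*((s - 1)^2 + 4))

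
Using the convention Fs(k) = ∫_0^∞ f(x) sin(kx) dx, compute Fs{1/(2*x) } pi/4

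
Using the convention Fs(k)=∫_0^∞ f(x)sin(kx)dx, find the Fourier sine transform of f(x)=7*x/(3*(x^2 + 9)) 7*pi*exp(-3*k)/6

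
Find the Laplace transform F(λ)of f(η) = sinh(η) 1/(λ^2 - 1)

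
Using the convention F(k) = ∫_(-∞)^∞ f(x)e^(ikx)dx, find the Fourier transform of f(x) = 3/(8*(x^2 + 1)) 3*pi*exp(-Abs(k))/8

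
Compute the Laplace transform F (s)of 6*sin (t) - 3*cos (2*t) 6/ (s^2 + 1) - 3*s/ (s^2 + 4)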